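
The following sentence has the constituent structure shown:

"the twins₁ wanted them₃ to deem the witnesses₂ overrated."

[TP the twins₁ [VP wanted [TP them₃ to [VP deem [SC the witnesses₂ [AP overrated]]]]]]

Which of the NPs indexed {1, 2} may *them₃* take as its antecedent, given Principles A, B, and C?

*them* is a pronoun, so Principle B applies: it must be free in its binding domain.
Binding domain of *them₃*: the matrix TP, whose subject is the twins₁.
*the twins₁* c-commands the pronoun within its binding domain → coindexation would violate Principle B.
*the witnesses₂*: the pronoun c-commands this R-expression → coindexation would violate Principle C on *the witnesses₂*.

none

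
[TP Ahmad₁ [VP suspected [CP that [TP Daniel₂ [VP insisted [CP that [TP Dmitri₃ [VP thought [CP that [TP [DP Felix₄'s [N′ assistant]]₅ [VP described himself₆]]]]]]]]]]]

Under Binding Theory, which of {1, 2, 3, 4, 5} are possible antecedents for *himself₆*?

*himself* is an anaphor, so Principle A applies: it must be bound in its binding domain.
Binding domain of *himself₆*: the embedded TP, whose subject is [Felix₄'s assistant]₅.
*Ahmad₁* c-commands the anaphor but is outside its binding domain → cannot satisfy Principle A.
*Daniel₂* c-commands the anaphor but is outside its binding domain → cannot satisfy Principle A.
*Dmitri₃* c-commands the anaphor but is outside its binding domain → cannot satisfy Principle A.
*Felix₄* does not c-command the anaphor → cannot bind it.
*[Felix₄'s assistant]₅* c-commands the anaphor within its binding domain → licit binder.

{5}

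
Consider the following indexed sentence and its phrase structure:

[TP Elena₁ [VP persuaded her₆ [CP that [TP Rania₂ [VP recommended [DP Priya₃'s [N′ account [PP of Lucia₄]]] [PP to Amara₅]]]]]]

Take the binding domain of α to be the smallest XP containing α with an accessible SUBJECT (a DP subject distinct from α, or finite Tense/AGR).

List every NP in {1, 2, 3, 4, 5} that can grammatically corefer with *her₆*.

none

*her* is a pronoun, so Principle B applies: it must be free in its binding domain.
Binding domain of *her₆*: the matrix TP, whose subject is Elena₁.
*Elena₁* c-commands the pronoun within its binding domain → coindexation would violate Principle B.
*Rania₂*: the pronoun c-commands this R-expression → coindexation would violate Principle C on *Rania₂*.
*Priya₃*: the pronoun c-commands this R-expression → coindexation would violate Principle C on *Priya₃*.
*Lucia₄*: the pronoun c-commands this R-expression → coindexation would violate Principle C on *Lucia₄*.
*Amara₅*: the pronoun c-commands this R-expression → coindexation would violate Principle C on *Amara₅*.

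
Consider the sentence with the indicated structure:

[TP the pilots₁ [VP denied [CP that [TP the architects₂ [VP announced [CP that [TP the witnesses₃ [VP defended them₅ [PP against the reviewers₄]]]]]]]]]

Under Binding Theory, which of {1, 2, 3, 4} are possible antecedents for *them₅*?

*them* is a pronoun, so Principle B applies: it must be free in its binding domain.
Binding domain of *them₅*: the embedded TP, whose subject is the witnesses₃.
*the pilots₁* c-commands the pronoun but from outside its binding domain, and is not c-commanded by it → coindexation permitted.
*the architects₂* c-commands the pronoun but from outside its binding domain, and is not c-commanded by it → coindexation permitted.
*the witnesses₃* c-commands the pronoun within its binding domain → coindexation would violate Principle B.
*the reviewers₄*: the pronoun c-commands this R-expression → coindexation would violate Principle C on *the reviewers₄*.

{1, 2}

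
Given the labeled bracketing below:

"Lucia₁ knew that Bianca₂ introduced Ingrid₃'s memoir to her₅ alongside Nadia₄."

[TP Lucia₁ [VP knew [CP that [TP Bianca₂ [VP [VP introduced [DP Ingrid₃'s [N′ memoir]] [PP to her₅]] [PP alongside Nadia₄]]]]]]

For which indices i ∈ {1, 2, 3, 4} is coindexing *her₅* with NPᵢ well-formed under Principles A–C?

{1, 3, 4}

*her* is a pronoun, so Principle B applies: it must be free in its binding domain.
Binding domain of *her₅*: the embedded TP, whose subject is Bianca₂.
*Lucia₁* c-commands the pronoun but from outside its binding domain, and is not c-commanded by it → coindexation permitted.
*Bianca₂* c-commands the pronoun within its binding domain → coindexation would violate Principle B.
*Ingrid₃* and the pronoun do not c-command one another → neither Principle B nor Principle C is at stake; coindexation permitted.
*Nadia₄* and the pronoun do not c-command one another → neither Principle B nor Principle C is at stake; coindexation permitted.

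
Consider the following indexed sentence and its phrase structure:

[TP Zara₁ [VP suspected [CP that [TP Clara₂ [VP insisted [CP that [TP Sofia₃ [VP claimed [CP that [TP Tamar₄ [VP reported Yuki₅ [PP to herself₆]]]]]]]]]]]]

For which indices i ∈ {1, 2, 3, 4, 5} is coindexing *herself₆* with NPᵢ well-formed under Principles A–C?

{4, 5}

*herself* is an anaphor, so Principle A applies: it must be bound in its binding domain.
Binding domain of *herself₆*: the embedded TP, whose subject is Tamar₄.
*Zara₁* c-commands the anaphor but is outside its binding domain → cannot satisfy Principle A.
*Clara₂* c-commands the anaphor but is outside its binding domain → cannot satisfy Principle A.
*Sofia₃* c-commands the anaphor but is outside its binding domain → cannot satisfy Principle A.
*Tamar₄* c-commands the anaphor within its binding domain → licit binder.
*Yuki₅* c-commands the anaphor within its binding domain → licit binder.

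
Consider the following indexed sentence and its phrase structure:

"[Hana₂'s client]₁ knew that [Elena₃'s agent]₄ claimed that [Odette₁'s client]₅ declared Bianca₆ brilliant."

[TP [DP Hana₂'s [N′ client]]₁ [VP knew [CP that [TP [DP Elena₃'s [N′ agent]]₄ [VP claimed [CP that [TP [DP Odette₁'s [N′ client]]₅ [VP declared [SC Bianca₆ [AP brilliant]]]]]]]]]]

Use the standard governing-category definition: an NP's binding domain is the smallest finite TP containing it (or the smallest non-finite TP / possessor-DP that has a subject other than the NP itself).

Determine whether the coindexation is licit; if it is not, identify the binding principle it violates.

The two coindexed NPs are *[Hana₂'s client]₁* and *Odette₁*.
*Odette₁* is an R-expression. Principle C requires it to be free everywhere.
*[Hana₂'s client]₁* c-commands it and carries the same index.
The R-expression is bound → Principle C violation.

Principle C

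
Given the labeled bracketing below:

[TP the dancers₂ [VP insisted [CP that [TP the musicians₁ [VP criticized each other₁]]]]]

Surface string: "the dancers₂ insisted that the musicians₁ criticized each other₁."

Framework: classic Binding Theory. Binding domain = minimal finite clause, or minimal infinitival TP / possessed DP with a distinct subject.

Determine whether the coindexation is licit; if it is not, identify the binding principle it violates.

The two coindexed NPs are *the musicians₁* and *each other₁*.
*each other₁* is an anaphor; its binding domain is the embedded TP, whose subject is the musicians₁. *the musicians₁* c-commands it within that domain and shares its index, so Principle A is satisfied.
*the musicians₁* is an R-expression; *each other₁* does not c-command it, and no other NP shares its index, so Principle C is satisfied.
All principles are respected.

grammatical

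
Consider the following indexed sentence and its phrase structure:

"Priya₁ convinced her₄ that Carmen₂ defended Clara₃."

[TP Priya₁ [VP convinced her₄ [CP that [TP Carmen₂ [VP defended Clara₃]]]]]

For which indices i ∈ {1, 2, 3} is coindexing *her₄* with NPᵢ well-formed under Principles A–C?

*her* is a pronoun, so Principle B applies: it must be free in its binding domain.
Binding domain of *her₄*: the matrix TP, whose subject is Priya₁.
*Priya₁* c-commands the pronoun within its binding domain → coindexation would violate Principle B.
*Carmen₂*: the pronoun c-commands this R-expression → coindexation would violate Principle C on *Carmen₂*.
*Clara₃*: the pronoun c-commands this R-expression → coindexation would violate Principle C on *Clara₃*.

none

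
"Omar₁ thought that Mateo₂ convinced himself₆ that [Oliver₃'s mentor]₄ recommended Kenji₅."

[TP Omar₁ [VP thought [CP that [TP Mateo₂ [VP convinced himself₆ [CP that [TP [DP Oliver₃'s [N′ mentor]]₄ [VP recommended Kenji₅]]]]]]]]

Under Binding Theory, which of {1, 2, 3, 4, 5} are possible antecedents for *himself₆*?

{2}

*himself* is an anaphor, so Principle A applies: it must be bound in its binding domain.
Binding domain of *himself₆*: the embedded TP, whose subject is Mateo₂.
*Omar₁* c-commands the anaphor but is outside its binding domain → cannot satisfy Principle A.
*Mateo₂* c-commands the anaphor within its binding domain → licit binder.
*Oliver₃* does not c-command the anaphor → cannot bind it.
*[Oliver₃'s mentor]₄* does not c-command the anaphor → cannot bind it.
*Kenji₅* does not c-command the anaphor → cannot bind it.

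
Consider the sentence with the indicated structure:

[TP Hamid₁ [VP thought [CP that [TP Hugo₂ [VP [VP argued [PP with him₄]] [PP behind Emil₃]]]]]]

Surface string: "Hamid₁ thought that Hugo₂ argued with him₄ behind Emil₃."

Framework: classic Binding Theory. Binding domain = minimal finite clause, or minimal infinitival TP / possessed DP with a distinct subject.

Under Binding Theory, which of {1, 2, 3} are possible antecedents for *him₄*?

*him* is a pronoun, so Principle B applies: it must be free in its binding domain.
Binding domain of *him₄*: the embedded TP, whose subject is Hugo₂.
*Hamid₁* c-commands the pronoun but from outside its binding domain, and is not c-commanded by it → coindexation permitted.
*Hugo₂* c-commands the pronoun within its binding domain → coindexation would violate Principle B.
*Emil₃* and the pronoun do not c-command one another → neither Principle B nor Principle C is at stake; coindexation permitted.

{1, 3}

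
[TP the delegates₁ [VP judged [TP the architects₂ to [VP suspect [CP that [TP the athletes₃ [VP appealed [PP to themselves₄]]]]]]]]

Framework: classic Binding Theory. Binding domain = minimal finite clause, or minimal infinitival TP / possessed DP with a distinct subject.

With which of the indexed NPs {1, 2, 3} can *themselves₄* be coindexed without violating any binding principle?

{3}

*themselves* is an anaphor, so Principle A applies: it must be bound in its binding domain.
Binding domain of *themselves₄*: the embedded TP, whose subject is the athletes₃.
*the delegates₁* c-commands the anaphor but is outside its binding domain → cannot satisfy Principle A.
*the architects₂* c-commands the anaphor but is outside its binding domain → cannot satisfy Principle A.
*the athletes₃* c-commands the anaphor within its binding domain → licit binder.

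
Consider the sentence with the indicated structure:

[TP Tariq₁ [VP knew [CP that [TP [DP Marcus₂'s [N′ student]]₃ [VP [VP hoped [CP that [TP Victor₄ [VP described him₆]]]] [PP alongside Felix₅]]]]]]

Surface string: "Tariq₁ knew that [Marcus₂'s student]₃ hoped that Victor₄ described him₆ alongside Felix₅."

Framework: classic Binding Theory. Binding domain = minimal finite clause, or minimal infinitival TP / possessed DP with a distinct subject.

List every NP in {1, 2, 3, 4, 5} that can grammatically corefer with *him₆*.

*him* is a pronoun, so Principle B applies: it must be free in its binding domain.
Binding domain of *him₆*: the embedded TP, whose subject is Victor₄.
*Tariq₁* c-commands the pronoun but from outside its binding domain, and is not c-commanded by it → coindexation permitted.
*Marcus₂* and the pronoun do not c-command one another → neither Principle B nor Principle C is at stake; coindexation permitted.
*[Marcus₂'s student]₃* c-commands the pronoun but from outside its binding domain, and is not c-commanded by it → coindexation permitted.
*Victor₄* c-commands the pronoun within its binding domain → coindexation would violate Principle B.
*Felix₅* and the pronoun do not c-command one another → neither Principle B nor Principle C is at stake; coindexation permitted.

{1, 2, 3, 5}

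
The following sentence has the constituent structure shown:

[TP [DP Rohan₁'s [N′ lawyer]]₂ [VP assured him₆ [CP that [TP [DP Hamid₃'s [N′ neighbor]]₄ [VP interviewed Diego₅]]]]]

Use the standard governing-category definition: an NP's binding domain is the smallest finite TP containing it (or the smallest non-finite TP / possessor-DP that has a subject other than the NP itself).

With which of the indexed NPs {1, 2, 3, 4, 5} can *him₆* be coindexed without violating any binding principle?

{1}

*him* is a pronoun, so Principle B applies: it must be free in its binding domain.
Binding domain of *him₆*: the matrix TP, whose subject is [Rohan₁'s lawyer]₂.
*Rohan₁* and the pronoun do not c-command one another → neither Principle B nor Principle C is at stake; coindexation permitted.
*[Rohan₁'s lawyer]₂* c-commands the pronoun within its binding domain → coindexation would violate Principle B.
*Hamid₃*: the pronoun c-commands this R-expression → coindexation would violate Principle C on *Hamid₃*.
*[Hamid₃'s neighbor]₄*: the pronoun c-commands this R-expression → coindexation would violate Principle C on *[Hamid₃'s neighbor]₄*.
*Diego₅*: the pronoun c-commands this R-expression → coindexation would violate Principle C on *Diego₅*.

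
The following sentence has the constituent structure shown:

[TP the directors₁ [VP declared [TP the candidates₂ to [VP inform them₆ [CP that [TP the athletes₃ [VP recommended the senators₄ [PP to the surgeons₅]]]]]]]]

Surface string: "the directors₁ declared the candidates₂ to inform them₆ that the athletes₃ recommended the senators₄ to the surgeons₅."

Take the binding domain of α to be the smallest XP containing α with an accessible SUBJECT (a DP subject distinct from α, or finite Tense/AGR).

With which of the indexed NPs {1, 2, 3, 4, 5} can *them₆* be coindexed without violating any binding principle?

{1}

*them* is a pronoun, so Principle B applies: it must be free in its binding domain.
Binding domain of *them₆*: the embedded TP, whose subject is the candidates₂.
*the directors₁* c-commands the pronoun but from outside its binding domain, and is not c-commanded by it → coindexation permitted.
*the candidates₂* c-commands the pronoun within its binding domain → coindexation would violate Principle B.
*the athletes₃*: the pronoun c-commands this R-expression → coindexation would violate Principle C on *the athletes₃*.
*the senators₄*: the pronoun c-commands this R-expression → coindexation would violate Principle C on *the senators₄*.
*the surgeons₅*: the pronoun c-commands this R-expression → coindexation would violate Principle C on *the surgeons₅*.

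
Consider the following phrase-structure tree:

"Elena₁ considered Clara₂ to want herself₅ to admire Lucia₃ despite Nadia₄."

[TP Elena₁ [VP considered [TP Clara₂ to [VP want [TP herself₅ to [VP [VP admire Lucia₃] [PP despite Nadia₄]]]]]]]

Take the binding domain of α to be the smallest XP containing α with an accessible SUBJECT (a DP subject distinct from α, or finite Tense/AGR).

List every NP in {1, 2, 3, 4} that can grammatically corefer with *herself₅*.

*herself* is an anaphor, so Principle A applies: it must be bound in its binding domain.
Binding domain of *herself₅*: the embedded TP, whose subject is Clara₂.
*Elena₁* c-commands the anaphor but is outside its binding domain → cannot satisfy Principle A.
*Clara₂* c-commands the anaphor within its binding domain → licit binder.
*Lucia₃* does not c-command the anaphor → cannot bind it.
*Nadia₄* does not c-command the anaphor → cannot bind it.

{2}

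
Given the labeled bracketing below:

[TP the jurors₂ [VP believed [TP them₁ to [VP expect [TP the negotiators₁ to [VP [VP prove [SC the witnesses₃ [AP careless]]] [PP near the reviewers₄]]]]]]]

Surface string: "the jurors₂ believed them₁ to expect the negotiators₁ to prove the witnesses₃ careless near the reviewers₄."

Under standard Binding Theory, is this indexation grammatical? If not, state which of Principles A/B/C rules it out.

Principle C

The two coindexed NPs are *them₁* and *the negotiators₁*.
*the negotiators₁* is an R-expression. Principle C requires it to be free everywhere.
*them₁* c-commands it and carries the same index.
The R-expression is bound → Principle C violation.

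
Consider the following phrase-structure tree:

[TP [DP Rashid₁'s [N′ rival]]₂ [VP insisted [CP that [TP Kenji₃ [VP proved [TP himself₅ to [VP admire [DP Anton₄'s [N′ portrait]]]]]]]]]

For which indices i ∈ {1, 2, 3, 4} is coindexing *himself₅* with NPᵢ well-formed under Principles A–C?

*himself* is an anaphor, so Principle A applies: it must be bound in its binding domain.
Binding domain of *himself₅*: the embedded TP, whose subject is Kenji₃.
*Rashid₁* does not c-command the anaphor → cannot bind it.
*[Rashid₁'s rival]₂* c-commands the anaphor but is outside its binding domain → cannot satisfy Principle A.
*Kenji₃* c-commands the anaphor within its binding domain → licit binder.
*Anton₄* does not c-command the anaphor → cannot bind it.

{3}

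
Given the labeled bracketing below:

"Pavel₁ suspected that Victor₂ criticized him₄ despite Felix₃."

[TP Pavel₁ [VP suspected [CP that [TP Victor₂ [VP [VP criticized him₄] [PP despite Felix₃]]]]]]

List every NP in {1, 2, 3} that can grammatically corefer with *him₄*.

*him* is a pronoun, so Principle B applies: it must be free in its binding domain.
Binding domain of *him₄*: the embedded TP, whose subject is Victor₂.
*Pavel₁* c-commands the pronoun but from outside its binding domain, and is not c-commanded by it → coindexation permitted.
*Victor₂* c-commands the pronoun within its binding domain → coindexation would violate Principle B.
*Felix₃* and the pronoun do not c-command one another → neither Principle B nor Principle C is at stake; coindexation permitted.

{1, 3}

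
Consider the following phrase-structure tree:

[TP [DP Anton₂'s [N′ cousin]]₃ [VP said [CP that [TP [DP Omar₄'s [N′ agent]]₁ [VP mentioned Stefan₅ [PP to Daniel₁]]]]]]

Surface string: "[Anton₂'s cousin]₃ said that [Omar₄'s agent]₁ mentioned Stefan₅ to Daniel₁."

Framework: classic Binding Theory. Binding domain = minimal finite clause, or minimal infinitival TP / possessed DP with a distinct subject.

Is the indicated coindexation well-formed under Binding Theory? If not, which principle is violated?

The two coindexed NPs are *[Omar₄'s agent]₁* and *Daniel₁*.
*Daniel₁* is an R-expression. Principle C requires it to be free everywhere.
*[Omar₄'s agent]₁* c-commands it and carries the same index.
The R-expression is bound → Principle C violation.

Principle C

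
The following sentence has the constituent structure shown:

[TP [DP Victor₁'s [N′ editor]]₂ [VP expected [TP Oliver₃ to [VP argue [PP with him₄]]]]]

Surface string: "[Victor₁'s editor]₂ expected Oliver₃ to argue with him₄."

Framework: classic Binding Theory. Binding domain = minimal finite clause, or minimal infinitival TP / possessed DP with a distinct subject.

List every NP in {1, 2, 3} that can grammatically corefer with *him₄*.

{1, 2}

*him* is a pronoun, so Principle B applies: it must be free in its binding domain.
Binding domain of *him₄*: the embedded TP, whose subject is Oliver₃.
*Victor₁* and the pronoun do not c-command one another → neither Principle B nor Principle C is at stake; coindexation permitted.
*[Victor₁'s editor]₂* c-commands the pronoun but from outside its binding domain, and is not c-commanded by it → coindexation permitted.
*Oliver₃* c-commands the pronoun within its binding domain → coindexation would violate Principle B.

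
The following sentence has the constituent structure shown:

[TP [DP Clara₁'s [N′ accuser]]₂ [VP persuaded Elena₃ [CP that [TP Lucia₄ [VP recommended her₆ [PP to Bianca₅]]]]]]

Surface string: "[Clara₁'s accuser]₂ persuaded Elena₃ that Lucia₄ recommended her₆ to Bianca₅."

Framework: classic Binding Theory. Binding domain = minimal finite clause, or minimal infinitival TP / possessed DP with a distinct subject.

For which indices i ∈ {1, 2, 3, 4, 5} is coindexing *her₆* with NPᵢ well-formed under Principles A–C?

*her* is a pronoun, so Principle B applies: it must be free in its binding domain.
Binding domain of *her₆*: the embedded TP, whose subject is Lucia₄.
*Clara₁* and the pronoun do not c-command one another → neither Principle B nor Principle C is at stake; coindexation permitted.
*[Clara₁'s accuser]₂* c-commands the pronoun but from outside its binding domain, and is not c-commanded by it → coindexation permitted.
*Elena₃* c-commands the pronoun but from outside its binding domain, and is not c-commanded by it → coindexation permitted.
*Lucia₄* c-commands the pronoun within its binding domain → coindexation would violate Principle B.
*Bianca₅*: the pronoun c-commands this R-expression → coindexation would violate Principle C on *Bianca₅*.

{1, 2, 3}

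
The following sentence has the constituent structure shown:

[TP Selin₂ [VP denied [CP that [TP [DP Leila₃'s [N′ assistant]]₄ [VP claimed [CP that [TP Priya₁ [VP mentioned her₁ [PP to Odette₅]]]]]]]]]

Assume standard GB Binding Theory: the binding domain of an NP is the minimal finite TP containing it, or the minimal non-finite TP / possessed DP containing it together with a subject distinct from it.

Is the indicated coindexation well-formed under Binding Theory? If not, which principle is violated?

Principle B

The two coindexed NPs are *Priya₁* and *her₁*.
*her₁* is a pronoun. Its binding domain is the embedded TP, whose subject is Priya₁.
*Priya₁* c-commands it within that domain and carries the same index.
The pronoun is locally bound → Principle B violation.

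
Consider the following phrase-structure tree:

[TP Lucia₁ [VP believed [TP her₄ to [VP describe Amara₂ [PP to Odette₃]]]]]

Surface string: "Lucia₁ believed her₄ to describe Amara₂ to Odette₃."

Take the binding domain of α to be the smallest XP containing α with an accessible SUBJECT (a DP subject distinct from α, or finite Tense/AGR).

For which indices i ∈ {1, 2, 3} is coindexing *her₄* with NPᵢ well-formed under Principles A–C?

none

*her* is a pronoun, so Principle B applies: it must be free in its binding domain.
Binding domain of *her₄*: the matrix TP, whose subject is Lucia₁.
*Lucia₁* c-commands the pronoun within its binding domain → coindexation would violate Principle B.
*Amara₂*: the pronoun c-commands this R-expression → coindexation would violate Principle C on *Amara₂*.
*Odette₃*: the pronoun c-commands this R-expression → coindexation would violate Principle C on *Odette₃*.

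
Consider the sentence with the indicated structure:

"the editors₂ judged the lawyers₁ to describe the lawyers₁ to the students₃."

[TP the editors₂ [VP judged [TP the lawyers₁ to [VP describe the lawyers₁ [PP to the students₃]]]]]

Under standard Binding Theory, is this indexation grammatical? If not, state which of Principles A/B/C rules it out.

The two coindexed NPs are *the lawyers₁* (the higher occurrence) and *the lawyers₁* (the lower occurrence).
*the lawyers₁* (the lower occurrence) is an R-expression. Principle C requires it to be free everywhere.
*the lawyers₁* (the higher occurrence) c-commands it and carries the same index.
The R-expression is bound → Principle C violation.

Principle C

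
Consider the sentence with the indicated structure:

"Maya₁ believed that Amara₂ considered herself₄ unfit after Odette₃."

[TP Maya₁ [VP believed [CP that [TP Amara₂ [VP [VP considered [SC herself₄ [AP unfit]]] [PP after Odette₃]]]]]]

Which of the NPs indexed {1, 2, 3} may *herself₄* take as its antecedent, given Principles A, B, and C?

*herself* is an anaphor, so Principle A applies: it must be bound in its binding domain.
Binding domain of *herself₄*: the embedded TP, whose subject is Amara₂.
*Maya₁* c-commands the anaphor but is outside its binding domain → cannot satisfy Principle A.
*Amara₂* c-commands the anaphor within its binding domain → licit binder.
*Odette₃* does not c-command the anaphor → cannot bind it.

{2}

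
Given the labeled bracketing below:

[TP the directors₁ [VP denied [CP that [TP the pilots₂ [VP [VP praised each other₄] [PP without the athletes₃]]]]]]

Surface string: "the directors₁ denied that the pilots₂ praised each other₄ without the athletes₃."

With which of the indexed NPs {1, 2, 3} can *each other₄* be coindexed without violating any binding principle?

{2}

*each other* is an anaphor, so Principle A applies: it must be bound in its binding domain.
Binding domain of *each other₄*: the embedded TP, whose subject is the pilots₂.
*the directors₁* c-commands the anaphor but is outside its binding domain → cannot satisfy Principle A.
*the pilots₂* c-commands the anaphor within its binding domain → licit binder.
*the athletes₃* does not c-command the anaphor → cannot bind it.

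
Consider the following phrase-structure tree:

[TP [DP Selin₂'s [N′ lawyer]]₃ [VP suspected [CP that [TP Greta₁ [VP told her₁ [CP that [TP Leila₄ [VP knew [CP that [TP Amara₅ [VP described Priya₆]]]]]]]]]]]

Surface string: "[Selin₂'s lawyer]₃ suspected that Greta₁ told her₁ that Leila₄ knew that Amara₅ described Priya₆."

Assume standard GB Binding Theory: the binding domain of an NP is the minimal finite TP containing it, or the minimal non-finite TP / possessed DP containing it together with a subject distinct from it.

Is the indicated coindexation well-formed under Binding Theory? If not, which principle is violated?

Principle B

The two coindexed NPs are *Greta₁* and *her₁*.
*her₁* is a pronoun. Its binding domain is the embedded TP, whose subject is Greta₁.
*Greta₁* c-commands it within that domain and carries the same index.
The pronoun is locally bound → Principle B violation.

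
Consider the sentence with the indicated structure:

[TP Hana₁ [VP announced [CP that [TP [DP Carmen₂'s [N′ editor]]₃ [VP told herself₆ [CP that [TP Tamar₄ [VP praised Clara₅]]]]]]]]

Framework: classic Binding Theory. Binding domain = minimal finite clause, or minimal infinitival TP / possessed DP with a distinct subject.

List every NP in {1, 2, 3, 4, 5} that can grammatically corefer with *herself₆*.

{3}

*herself* is an anaphor, so Principle A applies: it must be bound in its binding domain.
Binding domain of *herself₆*: the embedded TP, whose subject is [Carmen₂'s editor]₃.
*Hana₁* c-commands the anaphor but is outside its binding domain → cannot satisfy Principle A.
*Carmen₂* does not c-command the anaphor → cannot bind it.
*[Carmen₂'s editor]₃* c-commands the anaphor within its binding domain → licit binder.
*Tamar₄* does not c-command the anaphor → cannot bind it.
*Clara₅* does not c-command the anaphor → cannot bind it.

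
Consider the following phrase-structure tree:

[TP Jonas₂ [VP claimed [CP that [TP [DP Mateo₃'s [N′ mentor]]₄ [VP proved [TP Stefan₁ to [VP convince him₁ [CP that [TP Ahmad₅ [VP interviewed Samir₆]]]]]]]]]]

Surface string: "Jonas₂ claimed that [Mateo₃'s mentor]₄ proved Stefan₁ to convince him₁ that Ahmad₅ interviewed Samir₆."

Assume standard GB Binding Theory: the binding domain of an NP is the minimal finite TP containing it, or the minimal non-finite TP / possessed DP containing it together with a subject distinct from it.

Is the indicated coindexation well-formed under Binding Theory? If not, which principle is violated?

Principle B

The two coindexed NPs are *Stefan₁* and *him₁*.
*him₁* is a pronoun. Its binding domain is the embedded TP, whose subject is Stefan₁.
*Stefan₁* c-commands it within that domain and carries the same index.
The pronoun is locally bound → Principle B violation.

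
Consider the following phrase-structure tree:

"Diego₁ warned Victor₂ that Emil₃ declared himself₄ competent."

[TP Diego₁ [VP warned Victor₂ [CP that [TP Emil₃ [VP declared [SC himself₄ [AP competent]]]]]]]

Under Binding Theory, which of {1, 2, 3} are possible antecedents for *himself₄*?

{3}

*himself* is an anaphor, so Principle A applies: it must be bound in its binding domain.
Binding domain of *himself₄*: the embedded TP, whose subject is Emil₃.
*Diego₁* c-commands the anaphor but is outside its binding domain → cannot satisfy Principle A.
*Victor₂* c-commands the anaphor but is outside its binding domain → cannot satisfy Principle A.
*Emil₃* c-commands the anaphor within its binding domain → licit binder.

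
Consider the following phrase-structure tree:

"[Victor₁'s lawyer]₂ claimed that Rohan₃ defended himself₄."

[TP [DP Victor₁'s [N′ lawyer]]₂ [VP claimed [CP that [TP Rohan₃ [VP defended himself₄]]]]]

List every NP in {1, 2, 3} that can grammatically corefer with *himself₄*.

*himself* is an anaphor, so Principle A applies: it must be bound in its binding domain.
Binding domain of *himself₄*: the embedded TP, whose subject is Rohan₃.
*Victor₁* does not c-command the anaphor → cannot bind it.
*[Victor₁'s lawyer]₂* c-commands the anaphor but is outside its binding domain → cannot satisfy Principle A.
*Rohan₃* c-commands the anaphor within its binding domain → licit binder.

{3}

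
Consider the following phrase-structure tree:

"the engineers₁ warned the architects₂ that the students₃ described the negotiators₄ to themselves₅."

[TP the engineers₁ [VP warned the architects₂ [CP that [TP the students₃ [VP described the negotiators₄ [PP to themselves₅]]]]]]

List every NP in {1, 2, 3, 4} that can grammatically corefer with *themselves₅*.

*themselves* is an anaphor, so Principle A applies: it must be bound in its binding domain.
Binding domain of *themselves₅*: the embedded TP, whose subject is the students₃.
*the engineers₁* c-commands the anaphor but is outside its binding domain → cannot satisfy Principle A.
*the architects₂* c-commands the anaphor but is outside its binding domain → cannot satisfy Principle A.
*the students₃* c-commands the anaphor within its binding domain → licit binder.
*the negotiators₄* c-commands the anaphor within its binding domain → licit binder.

{3, 4}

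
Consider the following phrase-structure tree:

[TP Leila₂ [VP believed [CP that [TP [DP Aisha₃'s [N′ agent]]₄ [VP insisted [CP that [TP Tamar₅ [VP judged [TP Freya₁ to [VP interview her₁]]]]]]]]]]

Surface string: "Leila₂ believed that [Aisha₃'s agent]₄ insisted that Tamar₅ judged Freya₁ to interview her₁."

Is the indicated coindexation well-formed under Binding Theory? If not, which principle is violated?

The two coindexed NPs are *Freya₁* and *her₁*.
*her₁* is a pronoun. Its binding domain is the embedded TP, whose subject is Freya₁.
*Freya₁* c-commands it within that domain and carries the same index.
The pronoun is locally bound → Principle B violation.

Principle B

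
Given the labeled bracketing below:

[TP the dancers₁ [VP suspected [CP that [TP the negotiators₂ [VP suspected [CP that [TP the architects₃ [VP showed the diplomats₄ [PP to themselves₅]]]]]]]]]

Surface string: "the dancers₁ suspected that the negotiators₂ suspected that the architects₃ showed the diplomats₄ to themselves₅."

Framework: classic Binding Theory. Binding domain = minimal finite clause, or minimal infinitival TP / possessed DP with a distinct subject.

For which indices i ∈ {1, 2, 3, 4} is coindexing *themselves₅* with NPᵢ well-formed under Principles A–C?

{3, 4}

*themselves* is an anaphor, so Principle A applies: it must be bound in its binding domain.
Binding domain of *themselves₅*: the embedded TP, whose subject is the architects₃.
*the dancers₁* c-commands the anaphor but is outside its binding domain → cannot satisfy Principle A.
*the negotiators₂* c-commands the anaphor but is outside its binding domain → cannot satisfy Principle A.
*the architects₃* c-commands the anaphor within its binding domain → licit binder.
*the diplomats₄* c-commands the anaphor within its binding domain → licit binder.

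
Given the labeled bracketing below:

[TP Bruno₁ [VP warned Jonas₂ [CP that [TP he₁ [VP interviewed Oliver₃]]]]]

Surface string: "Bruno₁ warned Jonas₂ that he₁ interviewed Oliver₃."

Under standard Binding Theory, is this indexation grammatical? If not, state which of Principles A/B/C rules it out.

grammatical

The two coindexed NPs are *Bruno₁* and *he₁*.
*he₁* is a pronoun; nothing c-commands it within its binding domain (the embedded TP.), so Principle B holds trivially.
*Bruno₁* is an R-expression; *he₁* does not c-command it, and no other NP shares its index, so Principle C is satisfied.
All principles are respected.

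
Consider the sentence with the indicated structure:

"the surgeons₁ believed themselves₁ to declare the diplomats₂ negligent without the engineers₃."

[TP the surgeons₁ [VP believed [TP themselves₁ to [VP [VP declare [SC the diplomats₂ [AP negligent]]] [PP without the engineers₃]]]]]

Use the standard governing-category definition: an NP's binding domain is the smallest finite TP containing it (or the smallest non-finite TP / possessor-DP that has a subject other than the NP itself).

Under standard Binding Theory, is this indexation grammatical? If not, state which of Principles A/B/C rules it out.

The two coindexed NPs are *the surgeons₁* and *themselves₁*.
*themselves₁* is an anaphor; its binding domain is the matrix TP, whose subject is the surgeons₁. *the surgeons₁* c-commands it within that domain and shares its index, so Principle A is satisfied.
*the surgeons₁* is an R-expression; *themselves₁* does not c-command it, and no other NP shares its index, so Principle C is satisfied.
All principles are respected.

grammatical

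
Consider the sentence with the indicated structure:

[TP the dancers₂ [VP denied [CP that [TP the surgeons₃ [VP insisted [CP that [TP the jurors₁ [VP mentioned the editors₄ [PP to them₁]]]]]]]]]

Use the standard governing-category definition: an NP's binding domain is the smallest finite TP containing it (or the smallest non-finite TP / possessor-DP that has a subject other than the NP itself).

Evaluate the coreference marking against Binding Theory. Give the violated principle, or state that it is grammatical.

Principle B

The two coindexed NPs are *the jurors₁* and *them₁*.
*them₁* is a pronoun. Its binding domain is the embedded TP, whose subject is the jurors₁.
*the jurors₁* c-commands it within that domain and carries the same index.
The pronoun is locally bound → Principle B violation.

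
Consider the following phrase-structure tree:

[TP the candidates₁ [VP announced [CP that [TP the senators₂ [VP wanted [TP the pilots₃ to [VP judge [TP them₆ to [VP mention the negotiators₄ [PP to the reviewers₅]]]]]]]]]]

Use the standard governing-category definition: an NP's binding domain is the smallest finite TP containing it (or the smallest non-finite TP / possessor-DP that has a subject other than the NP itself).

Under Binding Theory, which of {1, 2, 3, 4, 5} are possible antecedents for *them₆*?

{1, 2}

*them* is a pronoun, so Principle B applies: it must be free in its binding domain.
Binding domain of *them₆*: the embedded TP, whose subject is the pilots₃.
*the candidates₁* c-commands the pronoun but from outside its binding domain, and is not c-commanded by it → coindexation permitted.
*the senators₂* c-commands the pronoun but from outside its binding domain, and is not c-commanded by it → coindexation permitted.
*the pilots₃* c-commands the pronoun within its binding domain → coindexation would violate Principle B.
*the negotiators₄*: the pronoun c-commands this R-expression → coindexation would violate Principle C on *the negotiators₄*.
*the reviewers₅*: the pronoun c-commands this R-expression → coindexation would violate Principle C on *the reviewers₅*.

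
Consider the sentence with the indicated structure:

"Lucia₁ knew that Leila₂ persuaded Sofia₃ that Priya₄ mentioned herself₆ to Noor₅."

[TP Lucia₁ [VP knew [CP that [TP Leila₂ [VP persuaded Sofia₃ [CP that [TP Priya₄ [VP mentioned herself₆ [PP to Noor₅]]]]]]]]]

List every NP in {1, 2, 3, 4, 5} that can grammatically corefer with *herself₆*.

*herself* is an anaphor, so Principle A applies: it must be bound in its binding domain.
Binding domain of *herself₆*: the embedded TP, whose subject is Priya₄.
*Lucia₁* c-commands the anaphor but is outside its binding domain → cannot satisfy Principle A.
*Leila₂* c-commands the anaphor but is outside its binding domain → cannot satisfy Principle A.
*Sofia₃* c-commands the anaphor but is outside its binding domain → cannot satisfy Principle A.
*Priya₄* c-commands the anaphor within its binding domain → licit binder.
*Noor₅* does not c-command the anaphor → cannot bind it.

{4}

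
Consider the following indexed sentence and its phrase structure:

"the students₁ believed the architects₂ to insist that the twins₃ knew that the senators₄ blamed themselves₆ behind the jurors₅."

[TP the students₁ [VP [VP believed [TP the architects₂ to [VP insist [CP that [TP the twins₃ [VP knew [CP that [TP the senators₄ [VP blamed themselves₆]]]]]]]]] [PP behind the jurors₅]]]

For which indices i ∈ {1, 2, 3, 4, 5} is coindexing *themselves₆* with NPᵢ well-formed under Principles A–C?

{4}

*themselves* is an anaphor, so Principle A applies: it must be bound in its binding domain.
Binding domain of *themselves₆*: the embedded TP, whose subject is the senators₄.
*the students₁* c-commands the anaphor but is outside its binding domain → cannot satisfy Principle A.
*the architects₂* c-commands the anaphor but is outside its binding domain → cannot satisfy Principle A.
*the twins₃* c-commands the anaphor but is outside its binding domain → cannot satisfy Principle A.
*the senators₄* c-commands the anaphor within its binding domain → licit binder.
*the jurors₅* does not c-command the anaphor → cannot bind it.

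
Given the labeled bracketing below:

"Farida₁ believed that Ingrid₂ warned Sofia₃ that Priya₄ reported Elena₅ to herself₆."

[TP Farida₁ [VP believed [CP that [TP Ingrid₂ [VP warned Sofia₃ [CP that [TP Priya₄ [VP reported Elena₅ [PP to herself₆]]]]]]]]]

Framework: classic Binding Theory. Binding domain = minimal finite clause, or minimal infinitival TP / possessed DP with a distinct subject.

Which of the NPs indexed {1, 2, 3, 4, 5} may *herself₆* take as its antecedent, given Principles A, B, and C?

{4, 5}

*herself* is an anaphor, so Principle A applies: it must be bound in its binding domain.
Binding domain of *herself₆*: the embedded TP, whose subject is Priya₄.
*Farida₁* c-commands the anaphor but is outside its binding domain → cannot satisfy Principle A.
*Ingrid₂* c-commands the anaphor but is outside its binding domain → cannot satisfy Principle A.
*Sofia₃* c-commands the anaphor but is outside its binding domain → cannot satisfy Principle A.
*Priya₄* c-commands the anaphor within its binding domain → licit binder.
*Elena₅* c-commands the anaphor within its binding domain → licit binder.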